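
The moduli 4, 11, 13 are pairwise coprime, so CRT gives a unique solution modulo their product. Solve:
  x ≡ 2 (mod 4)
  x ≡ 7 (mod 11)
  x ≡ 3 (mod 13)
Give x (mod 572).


Moduli 4, 11, 13 are pairwise coprime; by CRT there is a unique solution modulo M = 4 · 11 · 13 = 572.
Solve pairwise, accumulating the modulus:
  Start with x ≡ 2 (mod 4).
  Combine with x ≡ 7 (mod 11): since gcd(4, 11) = 1, we get a unique residue mod 44.
    Write x = 2 + 4·t and substitute into x ≡ 7 (mod 11): 4·t ≡ 7 − 2 = 5 (mod 11).
    The inverse of 4 mod 11 is 3 (since 4·3 = 12 = 1·11 + 1), so t ≡ 3·5 = 15 ≡ 4 (mod 11).
    Then x = 2 + 4·4 = 18, valid modulo lcm(4, 11) = 44: x ≡ 18 (mod 44).
  Combine with x ≡ 3 (mod 13): since gcd(44, 13) = 1, we get a unique residue mod 572.
    Write x = 18 + 44·t and substitute into x ≡ 3 (mod 13): 44·t ≡ 3 − 18 = -15 (mod 13).
    Reduce coefficients mod 13: 5·t ≡ 11 (mod 13).
    The inverse of 5 mod 13 is 8 (since 5·8 = 40 = 3·13 + 1), so t ≡ 8·11 = 88 ≡ 10 (mod 13).
    Then x = 18 + 44·10 = 458, valid modulo lcm(44, 13) = 572: x ≡ 458 (mod 572).
Verify: 458 mod 4 = 2 ✓, 458 mod 11 = 7 ✓, 458 mod 13 = 3 ✓.

x ≡ 458 (mod 572).


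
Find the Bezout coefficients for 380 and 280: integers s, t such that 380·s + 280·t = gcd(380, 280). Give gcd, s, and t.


Euclidean algorithm on (380, 280) — divide until remainder is 0:
  380 = 1 · 280 + 100
  280 = 2 · 100 + 80
  100 = 1 · 80 + 20
  80 = 4 · 20 + 0
gcd(380, 280) = 20.
Track Bezout coefficients alongside the remainders: start with r₀ = 380 = a·1 + b·0 (s = 1, t = 0) and r₁ = 280 = a·0 + b·1 (s = 0, t = 1); each new remainder r_{k+1} = r_{k-1} − q_k·r_k inherits s_{k+1} = s_{k-1} − q_k·s_k, t_{k+1} = t_{k-1} − q_k·t_k, so r_k = a·s_k + b·t_k at every step:
  q = 1: r = 100, s = 1 − 1·0 = 1, t = 0 − 1·1 = -1  (check: 380·1 + 280·(-1) = 100)
  q = 2: r = 80, s = 0 − 2·1 = -2, t = 1 − 2·(-1) = 3  (check: 380·(-2) + 280·3 = 80)
  q = 1: r = 20, s = 1 − 1·(-2) = 3, t = -1 − 1·3 = -4  (check: 380·3 + 280·(-4) = 20)
The row with r = 20 (the gcd) gives the Bezout coefficients s = 3, t = -4.
Result: 380 · (3) + 280 · (-4) = 20.

gcd(380, 280) = 20; s = 3, t = -4 (check: 380·3 + 280·(-4) = 20).


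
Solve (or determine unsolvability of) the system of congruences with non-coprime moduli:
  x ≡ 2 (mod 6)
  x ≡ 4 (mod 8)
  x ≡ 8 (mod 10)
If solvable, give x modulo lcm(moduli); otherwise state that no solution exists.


Moduli 6, 8, 10 are not pairwise coprime, so CRT works modulo lcm(m_i) when all pairwise compatibility conditions hold.
Pairwise compatibility: gcd(m_i, m_j) must divide a_i - a_j for every pair.
Merge one congruence at a time:
  Start: x ≡ 2 (mod 6).
  Combine with x ≡ 4 (mod 8): gcd(6, 8) = 2; 4 - 2 = 2, which IS divisible by 2, so compatible.
    Write x = 2 + 6·t and substitute into x ≡ 4 (mod 8): 6·t ≡ 4 − 2 = 2 (mod 8).
    Divide the congruence (and modulus) by g = 2: 3·t ≡ 1 (mod 4).
    The inverse of 3 mod 4 is 3 (since 3·3 = 9 = 2·4 + 1), so t ≡ 3·1 = 3 ≡ 3 (mod 4).
    Then x = 2 + 6·3 = 20, valid modulo lcm(6, 8) = 24: x ≡ 20 (mod 24).
  Combine with x ≡ 8 (mod 10): gcd(24, 10) = 2; 8 - 20 = -12, which IS divisible by 2, so compatible.
    Write x = 20 + 24·t and substitute into x ≡ 8 (mod 10): 24·t ≡ 8 − 20 = -12 (mod 10).
    Divide the congruence (and modulus) by g = 2: 12·t ≡ -6 (mod 5).
    Reduce coefficients mod 5: 2·t ≡ 4 (mod 5).
    The inverse of 2 mod 5 is 3 (since 2·3 = 6 = 1·5 + 1), so t ≡ 3·4 = 12 ≡ 2 (mod 5).
    Then x = 20 + 24·2 = 68, valid modulo lcm(24, 10) = 120: x ≡ 68 (mod 120).
Verify: 68 mod 6 = 2, 68 mod 8 = 4, 68 mod 10 = 8.

x ≡ 68 (mod 120).


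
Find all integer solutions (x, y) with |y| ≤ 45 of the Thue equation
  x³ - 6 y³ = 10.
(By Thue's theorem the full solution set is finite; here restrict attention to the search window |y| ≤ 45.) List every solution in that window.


The equation is x³ - 6y³ = 10. For fixed y, x³ = 6·y³ + 10, so a solution requires the RHS to be a perfect cube.
Strategy: iterate y from -45 to 45, compute RHS = 6·y³ + 10, and check whether it is a (positive or negative) perfect cube.
Check small values of y:
  y = 0: RHS = 10 is not a perfect cube.
  y = 1: RHS = 16 is not a perfect cube.
  y = -1: RHS = 4 is not a perfect cube.
  y = 2: RHS = 58 is not a perfect cube.
  y = -2: RHS = -38 is not a perfect cube.
  y = 3: RHS = 172 is not a perfect cube.
  y = -3: RHS = -152 is not a perfect cube.
Continuing the search up to |y| = 45 finds no solutions either.
No (x, y) in the scanned range satisfies the equation.

No integer solutions with |y| ≤ 45.


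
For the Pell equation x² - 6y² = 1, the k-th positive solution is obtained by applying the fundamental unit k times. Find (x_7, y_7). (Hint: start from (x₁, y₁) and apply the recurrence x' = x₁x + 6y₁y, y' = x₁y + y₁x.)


Step 1: Find the fundamental solution (x₁, y₁) of x² - 6y² = 1.
  Expand √6 as a continued fraction. a₀ = ⌊√6⌋ = 2; iterate m_{k+1} = d_k·a_k − m_k, d_{k+1} = (6 − m_{k+1}²)/d_k, a_{k+1} = ⌊(a₀ + m_{k+1})/d_{k+1}⌋ (starting m₀ = 0, d₀ = 1), with convergents p_k = a_k·p_{k-1} + p_{k-2}, q_k = a_k·q_{k-1} + q_{k-2} (p₋₁ = 1, q₋₁ = 0):
  k = 0: a₀ = 2; p₀/q₀ = 2/1; p₀² − 6·q₀² = 4 − 6 = -2.
  k = 1: m = 2, d = 2, a = ⌊(2 + 2)/2⌋ = 2; p/q = (2·2 + 1)/(2·1 + 0) = 5/2; p² − 6·q² = 25 − 24 = 1.
  The first convergent with p² − 6·q² = 1 gives the fundamental solution (x₁, y₁) = (5, 2).
Step 2: Apply the recurrence (x_{n+1}, y_{n+1}) = (x₁x_n + 6y₁y_n, x₁y_n + y₁x_n) repeatedly.
  From (x_1, y_1) = (5, 2): x_2 = 5·5 + 6·2·2 = 49; y_2 = 5·2 + 2·5 = 20.
  From (x_2, y_2) = (49, 20): x_3 = 5·49 + 6·2·20 = 485; y_3 = 5·20 + 2·49 = 198.
  From (x_3, y_3) = (485, 198): x_4 = 5·485 + 6·2·198 = 4801; y_4 = 5·198 + 2·485 = 1960.
  From (x_4, y_4) = (4801, 1960): x_5 = 5·4801 + 6·2·1960 = 47525; y_5 = 5·1960 + 2·4801 = 19402.
  From (x_5, y_5) = (47525, 19402): x_6 = 5·47525 + 6·2·19402 = 470449; y_6 = 5·19402 + 2·47525 = 192060.
  From (x_6, y_6) = (470449, 192060): x_7 = 5·470449 + 6·2·192060 = 4656965; y_7 = 5·192060 + 2·470449 = 1901198.
Step 3: Verify x_7² - 6·y_7² = 21687323011225 - 21687323011224 = 1 (should be 1). ✓

(x_1, y_1) = (5, 2); (x_7, y_7) = (4656965, 1901198).


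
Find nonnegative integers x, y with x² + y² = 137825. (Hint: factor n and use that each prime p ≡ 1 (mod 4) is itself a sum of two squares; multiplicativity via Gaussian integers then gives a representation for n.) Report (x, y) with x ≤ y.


Step 1: Factor n = 137825 = 5^2 · 37 · 149.
Step 2: Check the mod-4 condition on each prime factor: 5 ≡ 1 (mod 4), exponent 2; 37 ≡ 1 (mod 4), exponent 1; 149 ≡ 1 (mod 4), exponent 1.
All primes ≡ 3 (mod 4) appear to even exponent (or don't appear), so by the two-squares theorem n IS expressible as a sum of two squares.
Step 3: Build a representation. Group n = k² · m with k = 5 and m = 37 · 149 = 5513 (a product of primes ≡ 1 (mod 4)); a representation of m scales to one of n via (k·x)² + (k·y)² = k²(x² + y²). Each prime p ≡ 1 (mod 4) is itself a sum of two squares; find a² by testing p − a² for a perfect square:
  37: 37 − 1² = 36 = 6² ⇒ 37 = 1² + 6².
  149: 149 − 1² = 148, 149 − 2² = 145, 149 − 3² = 140, 149 − 4² = 133, 149 − 5² = 124, 149 − 6² = 113, 149 − 7² = 100 = 10² ⇒ 149 = 7² + 10².
  Combine using the Brahmagupta–Fibonacci identity (a² + b²)(c² + d²) = (ac − bd)² + (ad + bc)² = (ac + bd)² + (ad − bc)²:
  37 · 149 = 5513: from (1² + 6²)(7² + 10²), take (1·7 − 6·10, 1·10 + 6·7) = (7 − 60, 10 + 42) = (-53, 52); dropping signs (only squares matter) gives (53, 52); check 53² + 52² = 2809 + 2704 = 5513 ✓.
  Scale by k = 5: (5·53, 5·52) = (265, 260).
Step 4: Order so x ≤ y and verify: 260² + 265² = 67600 + 70225 = 137825 = n. ✓

n = 137825 = 260² + 265² (one valid representation with x ≤ y).


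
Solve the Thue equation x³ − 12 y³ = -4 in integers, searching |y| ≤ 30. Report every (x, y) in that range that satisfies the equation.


The equation is x³ - 12y³ = -4. For fixed y, x³ = 12·y³ − 4, so a solution requires the RHS to be a perfect cube.
Strategy: iterate y from -30 to 30, compute RHS = 12·y³ − 4, and check whether it is a (positive or negative) perfect cube.
Check small values of y:
  y = 0: RHS = -4 is not a perfect cube.
  y = 1: RHS = 8 = (2)³ ⇒ x = 2 works.
  y = -1: RHS = -16 is not a perfect cube.
  y = 2: RHS = 92 is not a perfect cube.
  y = -2: RHS = -100 is not a perfect cube.
  y = 3: RHS = 320 is not a perfect cube.
  y = -3: RHS = -328 is not a perfect cube.
Continuing the search up to |y| = 30 finds no further solutions beyond those listed.
Collected solutions: (2, 1).

Solutions (with |y| ≤ 30): (2, 1).


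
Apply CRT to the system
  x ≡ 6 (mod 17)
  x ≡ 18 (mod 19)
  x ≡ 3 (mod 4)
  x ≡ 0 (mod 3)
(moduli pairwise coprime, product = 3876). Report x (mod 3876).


Product of moduli M = 17 · 19 · 4 · 3 = 3876.
Merge one congruence at a time:
  Start: x ≡ 6 (mod 17).
  Combine with x ≡ 18 (mod 19); new modulus lcm = 323.
    Write x = 6 + 17·t and substitute into x ≡ 18 (mod 19): 17·t ≡ 18 − 6 = 12 (mod 19).
    The inverse of 17 mod 19 is 9 (since 17·9 = 153 = 8·19 + 1), so t ≡ 9·12 = 108 ≡ 13 (mod 19).
    Then x = 6 + 17·13 = 227, valid modulo lcm(17, 19) = 323: x ≡ 227 (mod 323).
  Combine with x ≡ 3 (mod 4); new modulus lcm = 1292.
    Write x = 227 + 323·t and substitute into x ≡ 3 (mod 4): 323·t ≡ 3 − 227 = -224 (mod 4).
    Reduce coefficients mod 4: 3·t ≡ 0 (mod 4).
    The inverse of 3 mod 4 is 3 (since 3·3 = 9 = 2·4 + 1), so t ≡ 3·0 = 0 ≡ 0 (mod 4).
    Then x = 227 + 323·0 = 227, valid modulo lcm(323, 4) = 1292: x ≡ 227 (mod 1292).
  Combine with x ≡ 0 (mod 3); new modulus lcm = 3876.
    Write x = 227 + 1292·t and substitute into x ≡ 0 (mod 3): 1292·t ≡ 0 − 227 = -227 (mod 3).
    Reduce coefficients mod 3: 2·t ≡ 1 (mod 3).
    The inverse of 2 mod 3 is 2 (since 2·2 = 4 = 1·3 + 1), so t ≡ 2·1 = 2 ≡ 2 (mod 3).
    Then x = 227 + 1292·2 = 2811, valid modulo lcm(1292, 3) = 3876: x ≡ 2811 (mod 3876).
Verify against each original: 2811 mod 17 = 6, 2811 mod 19 = 18, 2811 mod 4 = 3, 2811 mod 3 = 0.

x ≡ 2811 (mod 3876).


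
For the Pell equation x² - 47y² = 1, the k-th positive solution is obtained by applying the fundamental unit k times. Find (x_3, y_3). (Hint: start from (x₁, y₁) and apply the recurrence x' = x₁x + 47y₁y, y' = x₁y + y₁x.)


Step 1: Find the fundamental solution (x₁, y₁) of x² - 47y² = 1.
  Expand √47 as a continued fraction. a₀ = ⌊√47⌋ = 6; iterate m_{k+1} = d_k·a_k − m_k, d_{k+1} = (47 − m_{k+1}²)/d_k, a_{k+1} = ⌊(a₀ + m_{k+1})/d_{k+1}⌋ (starting m₀ = 0, d₀ = 1), with convergents p_k = a_k·p_{k-1} + p_{k-2}, q_k = a_k·q_{k-1} + q_{k-2} (p₋₁ = 1, q₋₁ = 0):
  k = 0: a₀ = 6; p₀/q₀ = 6/1; p₀² − 47·q₀² = 36 − 47 = -11.
  k = 1: m = 6, d = 11, a = ⌊(6 + 6)/11⌋ = 1; p/q = (1·6 + 1)/(1·1 + 0) = 7/1; p² − 47·q² = 49 − 47 = 2.
  k = 2: m = 5, d = 2, a = ⌊(6 + 5)/2⌋ = 5; p/q = (5·7 + 6)/(5·1 + 1) = 41/6; p² − 47·q² = 1681 − 1692 = -11.
  k = 3: m = 5, d = 11, a = ⌊(6 + 5)/11⌋ = 1; p/q = (1·41 + 7)/(1·6 + 1) = 48/7; p² − 47·q² = 2304 − 2303 = 1.
  The first convergent with p² − 47·q² = 1 gives the fundamental solution (x₁, y₁) = (48, 7).
Step 2: Apply the recurrence (x_{n+1}, y_{n+1}) = (x₁x_n + 47y₁y_n, x₁y_n + y₁x_n) repeatedly.
  From (x_1, y_1) = (48, 7): x_2 = 48·48 + 47·7·7 = 4607; y_2 = 48·7 + 7·48 = 672.
  From (x_2, y_2) = (4607, 672): x_3 = 48·4607 + 47·7·672 = 442224; y_3 = 48·672 + 7·4607 = 64505.
Step 3: Verify x_3² - 47·y_3² = 195562066176 - 195562066175 = 1 (should be 1). ✓

(x_1, y_1) = (48, 7); (x_3, y_3) = (442224, 64505).


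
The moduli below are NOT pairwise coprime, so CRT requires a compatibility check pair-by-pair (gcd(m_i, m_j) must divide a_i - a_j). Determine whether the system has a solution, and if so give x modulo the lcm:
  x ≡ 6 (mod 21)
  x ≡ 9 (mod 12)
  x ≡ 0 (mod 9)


Moduli 21, 12, 9 are not pairwise coprime, so CRT works modulo lcm(m_i) when all pairwise compatibility conditions hold.
Pairwise compatibility: gcd(m_i, m_j) must divide a_i - a_j for every pair.
Merge one congruence at a time:
  Start: x ≡ 6 (mod 21).
  Combine with x ≡ 9 (mod 12): gcd(21, 12) = 3; 9 - 6 = 3, which IS divisible by 3, so compatible.
    Write x = 6 + 21·t and substitute into x ≡ 9 (mod 12): 21·t ≡ 9 − 6 = 3 (mod 12).
    Divide the congruence (and modulus) by g = 3: 7·t ≡ 1 (mod 4).
    Reduce coefficients mod 4: 3·t ≡ 1 (mod 4).
    The inverse of 3 mod 4 is 3 (since 3·3 = 9 = 2·4 + 1), so t ≡ 3·1 = 3 ≡ 3 (mod 4).
    Then x = 6 + 21·3 = 69, valid modulo lcm(21, 12) = 84: x ≡ 69 (mod 84).
  Combine with x ≡ 0 (mod 9): gcd(84, 9) = 3; 0 - 69 = -69, which IS divisible by 3, so compatible.
    Write x = 69 + 84·t and substitute into x ≡ 0 (mod 9): 84·t ≡ 0 − 69 = -69 (mod 9).
    Divide the congruence (and modulus) by g = 3: 28·t ≡ -23 (mod 3).
    Reduce coefficients mod 3: 1·t ≡ 1 (mod 3).
    So t ≡ 1 (mod 3).
    Then x = 69 + 84·1 = 153, valid modulo lcm(84, 9) = 252: x ≡ 153 (mod 252).
Verify: 153 mod 21 = 6, 153 mod 12 = 9, 153 mod 9 = 0.

x ≡ 153 (mod 252).


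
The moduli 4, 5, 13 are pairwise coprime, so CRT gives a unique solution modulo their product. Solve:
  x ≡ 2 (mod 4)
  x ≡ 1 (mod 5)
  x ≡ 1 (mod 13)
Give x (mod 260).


Moduli 4, 5, 13 are pairwise coprime; by CRT there is a unique solution modulo M = 4 · 5 · 13 = 260.
Solve pairwise, accumulating the modulus:
  Start with x ≡ 2 (mod 4).
  Combine with x ≡ 1 (mod 5): since gcd(4, 5) = 1, we get a unique residue mod 20.
    Write x = 2 + 4·t and substitute into x ≡ 1 (mod 5): 4·t ≡ 1 − 2 = -1 (mod 5).
    Reduce coefficients mod 5: 4·t ≡ 4 (mod 5).
    The inverse of 4 mod 5 is 4 (since 4·4 = 16 = 3·5 + 1), so t ≡ 4·4 = 16 ≡ 1 (mod 5).
    Then x = 2 + 4·1 = 6, valid modulo lcm(4, 5) = 20: x ≡ 6 (mod 20).
  Combine with x ≡ 1 (mod 13): since gcd(20, 13) = 1, we get a unique residue mod 260.
    Write x = 6 + 20·t and substitute into x ≡ 1 (mod 13): 20·t ≡ 1 − 6 = -5 (mod 13).
    Reduce coefficients mod 13: 7·t ≡ 8 (mod 13).
    The inverse of 7 mod 13 is 2 (since 7·2 = 14 = 1·13 + 1), so t ≡ 2·8 = 16 ≡ 3 (mod 13).
    Then x = 6 + 20·3 = 66, valid modulo lcm(20, 13) = 260: x ≡ 66 (mod 260).
Verify: 66 mod 4 = 2 ✓, 66 mod 5 = 1 ✓, 66 mod 13 = 1 ✓.

x ≡ 66 (mod 260).


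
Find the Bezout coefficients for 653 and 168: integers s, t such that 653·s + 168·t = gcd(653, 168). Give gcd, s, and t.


Euclidean algorithm on (653, 168) — divide until remainder is 0:
  653 = 3 · 168 + 149
  168 = 1 · 149 + 19
  149 = 7 · 19 + 16
  19 = 1 · 16 + 3
  16 = 5 · 3 + 1
  3 = 3 · 1 + 0
gcd(653, 168) = 1.
Track Bezout coefficients alongside the remainders: start with r₀ = 653 = a·1 + b·0 (s = 1, t = 0) and r₁ = 168 = a·0 + b·1 (s = 0, t = 1); each new remainder r_{k+1} = r_{k-1} − q_k·r_k inherits s_{k+1} = s_{k-1} − q_k·s_k, t_{k+1} = t_{k-1} − q_k·t_k, so r_k = a·s_k + b·t_k at every step:
  q = 3: r = 149, s = 1 − 3·0 = 1, t = 0 − 3·1 = -3  (check: 653·1 + 168·(-3) = 149)
  q = 1: r = 19, s = 0 − 1·1 = -1, t = 1 − 1·(-3) = 4  (check: 653·(-1) + 168·4 = 19)
  q = 7: r = 16, s = 1 − 7·(-1) = 8, t = -3 − 7·4 = -31  (check: 653·8 + 168·(-31) = 16)
  q = 1: r = 3, s = -1 − 1·8 = -9, t = 4 − 1·(-31) = 35  (check: 653·(-9) + 168·35 = 3)
  q = 5: r = 1, s = 8 − 5·(-9) = 53, t = -31 − 5·35 = -206  (check: 653·53 + 168·(-206) = 1)
The row with r = 1 (the gcd) gives the Bezout coefficients s = 53, t = -206.
Result: 653 · (53) + 168 · (-206) = 1.

gcd(653, 168) = 1; s = 53, t = -206 (check: 653·53 + 168·(-206) = 1).


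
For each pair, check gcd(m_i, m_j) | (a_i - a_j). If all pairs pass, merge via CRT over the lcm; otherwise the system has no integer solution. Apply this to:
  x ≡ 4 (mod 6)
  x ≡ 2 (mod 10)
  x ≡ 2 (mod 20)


Moduli 6, 10, 20 are not pairwise coprime, so CRT works modulo lcm(m_i) when all pairwise compatibility conditions hold.
Pairwise compatibility: gcd(m_i, m_j) must divide a_i - a_j for every pair.
Merge one congruence at a time:
  Start: x ≡ 4 (mod 6).
  Combine with x ≡ 2 (mod 10): gcd(6, 10) = 2; 2 - 4 = -2, which IS divisible by 2, so compatible.
    Write x = 4 + 6·t and substitute into x ≡ 2 (mod 10): 6·t ≡ 2 − 4 = -2 (mod 10).
    Divide the congruence (and modulus) by g = 2: 3·t ≡ -1 (mod 5).
    Reduce coefficients mod 5: 3·t ≡ 4 (mod 5).
    The inverse of 3 mod 5 is 2 (since 3·2 = 6 = 1·5 + 1), so t ≡ 2·4 = 8 ≡ 3 (mod 5).
    Then x = 4 + 6·3 = 22, valid modulo lcm(6, 10) = 30: x ≡ 22 (mod 30).
  Combine with x ≡ 2 (mod 20): gcd(30, 20) = 10; 2 - 22 = -20, which IS divisible by 10, so compatible.
    Write x = 22 + 30·t and substitute into x ≡ 2 (mod 20): 30·t ≡ 2 − 22 = -20 (mod 20).
    Divide the congruence (and modulus) by g = 10: 3·t ≡ -2 (mod 2).
    Reduce coefficients mod 2: 1·t ≡ 0 (mod 2).
    So t ≡ 0 (mod 2).
    Then x = 22 + 30·0 = 22, valid modulo lcm(30, 20) = 60: x ≡ 22 (mod 60).
Verify: 22 mod 6 = 4, 22 mod 10 = 2, 22 mod 20 = 2.

x ≡ 22 (mod 60).


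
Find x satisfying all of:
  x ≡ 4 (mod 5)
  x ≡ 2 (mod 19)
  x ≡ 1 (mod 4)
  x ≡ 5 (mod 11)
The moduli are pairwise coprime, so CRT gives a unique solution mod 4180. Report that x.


Product of moduli M = 5 · 19 · 4 · 11 = 4180.
Merge one congruence at a time:
  Start: x ≡ 4 (mod 5).
  Combine with x ≡ 2 (mod 19); new modulus lcm = 95.
    Write x = 4 + 5·t and substitute into x ≡ 2 (mod 19): 5·t ≡ 2 − 4 = -2 (mod 19).
    Reduce coefficients mod 19: 5·t ≡ 17 (mod 19).
    The inverse of 5 mod 19 is 4 (since 5·4 = 20 = 1·19 + 1), so t ≡ 4·17 = 68 ≡ 11 (mod 19).
    Then x = 4 + 5·11 = 59, valid modulo lcm(5, 19) = 95: x ≡ 59 (mod 95).
  Combine with x ≡ 1 (mod 4); new modulus lcm = 380.
    Write x = 59 + 95·t and substitute into x ≡ 1 (mod 4): 95·t ≡ 1 − 59 = -58 (mod 4).
    Reduce coefficients mod 4: 3·t ≡ 2 (mod 4).
    The inverse of 3 mod 4 is 3 (since 3·3 = 9 = 2·4 + 1), so t ≡ 3·2 = 6 ≡ 2 (mod 4).
    Then x = 59 + 95·2 = 249, valid modulo lcm(95, 4) = 380: x ≡ 249 (mod 380).
  Combine with x ≡ 5 (mod 11); new modulus lcm = 4180.
    Write x = 249 + 380·t and substitute into x ≡ 5 (mod 11): 380·t ≡ 5 − 249 = -244 (mod 11).
    Reduce coefficients mod 11: 6·t ≡ 9 (mod 11).
    The inverse of 6 mod 11 is 2 (since 6·2 = 12 = 1·11 + 1), so t ≡ 2·9 = 18 ≡ 7 (mod 11).
    Then x = 249 + 380·7 = 2909, valid modulo lcm(380, 11) = 4180: x ≡ 2909 (mod 4180).
Verify against each original: 2909 mod 5 = 4, 2909 mod 19 = 2, 2909 mod 4 = 1, 2909 mod 11 = 5.

x ≡ 2909 (mod 4180).


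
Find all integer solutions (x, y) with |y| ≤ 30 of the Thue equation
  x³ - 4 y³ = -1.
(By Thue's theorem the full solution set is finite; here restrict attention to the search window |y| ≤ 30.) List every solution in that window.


The equation is x³ - 4y³ = -1. For fixed y, x³ = 4·y³ − 1, so a solution requires the RHS to be a perfect cube.
Strategy: iterate y from -30 to 30, compute RHS = 4·y³ − 1, and check whether it is a (positive or negative) perfect cube.
Check small values of y:
  y = 0: RHS = -1 = (-1)³ ⇒ x = -1 works.
  y = 1: RHS = 3 is not a perfect cube.
  y = -1: RHS = -5 is not a perfect cube.
  y = 2: RHS = 31 is not a perfect cube.
  y = -2: RHS = -33 is not a perfect cube.
  y = 3: RHS = 107 is not a perfect cube.
  y = -3: RHS = -109 is not a perfect cube.
Continuing the search up to |y| = 30 finds no further solutions beyond those listed.
Collected solutions: (-1, 0).

Solutions (with |y| ≤ 30): (-1, 0).


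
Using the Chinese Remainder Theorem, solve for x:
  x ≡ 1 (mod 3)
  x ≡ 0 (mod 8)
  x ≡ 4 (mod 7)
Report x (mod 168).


Moduli 3, 8, 7 are pairwise coprime; by CRT there is a unique solution modulo M = 3 · 8 · 7 = 168.
Solve pairwise, accumulating the modulus:
  Start with x ≡ 1 (mod 3).
  Combine with x ≡ 0 (mod 8): since gcd(3, 8) = 1, we get a unique residue mod 24.
    Write x = 1 + 3·t and substitute into x ≡ 0 (mod 8): 3·t ≡ 0 − 1 = -1 (mod 8).
    Reduce coefficients mod 8: 3·t ≡ 7 (mod 8).
    The inverse of 3 mod 8 is 3 (since 3·3 = 9 = 1·8 + 1), so t ≡ 3·7 = 21 ≡ 5 (mod 8).
    Then x = 1 + 3·5 = 16, valid modulo lcm(3, 8) = 24: x ≡ 16 (mod 24).
  Combine with x ≡ 4 (mod 7): since gcd(24, 7) = 1, we get a unique residue mod 168.
    Write x = 16 + 24·t and substitute into x ≡ 4 (mod 7): 24·t ≡ 4 − 16 = -12 (mod 7).
    Reduce coefficients mod 7: 3·t ≡ 2 (mod 7).
    The inverse of 3 mod 7 is 5 (since 3·5 = 15 = 2·7 + 1), so t ≡ 5·2 = 10 ≡ 3 (mod 7).
    Then x = 16 + 24·3 = 88, valid modulo lcm(24, 7) = 168: x ≡ 88 (mod 168).
Verify: 88 mod 3 = 1 ✓, 88 mod 8 = 0 ✓, 88 mod 7 = 4 ✓.

x ≡ 88 (mod 168).


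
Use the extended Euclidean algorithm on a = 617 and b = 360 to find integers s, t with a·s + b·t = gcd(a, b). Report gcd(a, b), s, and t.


Euclidean algorithm on (617, 360) — divide until remainder is 0:
  617 = 1 · 360 + 257
  360 = 1 · 257 + 103
  257 = 2 · 103 + 51
  103 = 2 · 51 + 1
  51 = 51 · 1 + 0
gcd(617, 360) = 1.
Track Bezout coefficients alongside the remainders: start with r₀ = 617 = a·1 + b·0 (s = 1, t = 0) and r₁ = 360 = a·0 + b·1 (s = 0, t = 1); each new remainder r_{k+1} = r_{k-1} − q_k·r_k inherits s_{k+1} = s_{k-1} − q_k·s_k, t_{k+1} = t_{k-1} − q_k·t_k, so r_k = a·s_k + b·t_k at every step:
  q = 1: r = 257, s = 1 − 1·0 = 1, t = 0 − 1·1 = -1  (check: 617·1 + 360·(-1) = 257)
  q = 1: r = 103, s = 0 − 1·1 = -1, t = 1 − 1·(-1) = 2  (check: 617·(-1) + 360·2 = 103)
  q = 2: r = 51, s = 1 − 2·(-1) = 3, t = -1 − 2·2 = -5  (check: 617·3 + 360·(-5) = 51)
  q = 2: r = 1, s = -1 − 2·3 = -7, t = 2 − 2·(-5) = 12  (check: 617·(-7) + 360·12 = 1)
The row with r = 1 (the gcd) gives the Bezout coefficients s = -7, t = 12.
Result: 617 · (-7) + 360 · (12) = 1.

gcd(617, 360) = 1; s = -7, t = 12 (check: 617·(-7) + 360·12 = 1).


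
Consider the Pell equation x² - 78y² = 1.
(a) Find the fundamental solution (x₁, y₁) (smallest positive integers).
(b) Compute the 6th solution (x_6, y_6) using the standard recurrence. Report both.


Step 1: Find the fundamental solution (x₁, y₁) of x² - 78y² = 1.
  Expand √78 as a continued fraction. a₀ = ⌊√78⌋ = 8; iterate m_{k+1} = d_k·a_k − m_k, d_{k+1} = (78 − m_{k+1}²)/d_k, a_{k+1} = ⌊(a₀ + m_{k+1})/d_{k+1}⌋ (starting m₀ = 0, d₀ = 1), with convergents p_k = a_k·p_{k-1} + p_{k-2}, q_k = a_k·q_{k-1} + q_{k-2} (p₋₁ = 1, q₋₁ = 0):
  k = 0: a₀ = 8; p₀/q₀ = 8/1; p₀² − 78·q₀² = 64 − 78 = -14.
  k = 1: m = 8, d = 14, a = ⌊(8 + 8)/14⌋ = 1; p/q = (1·8 + 1)/(1·1 + 0) = 9/1; p² − 78·q² = 81 − 78 = 3.
  k = 2: m = 6, d = 3, a = ⌊(8 + 6)/3⌋ = 4; p/q = (4·9 + 8)/(4·1 + 1) = 44/5; p² − 78·q² = 1936 − 1950 = -14.
  k = 3: m = 6, d = 14, a = ⌊(8 + 6)/14⌋ = 1; p/q = (1·44 + 9)/(1·5 + 1) = 53/6; p² − 78·q² = 2809 − 2808 = 1.
  The first convergent with p² − 78·q² = 1 gives the fundamental solution (x₁, y₁) = (53, 6).
Step 2: Apply the recurrence (x_{n+1}, y_{n+1}) = (x₁x_n + 78y₁y_n, x₁y_n + y₁x_n) repeatedly.
  From (x_1, y_1) = (53, 6): x_2 = 53·53 + 78·6·6 = 5617; y_2 = 53·6 + 6·53 = 636.
  From (x_2, y_2) = (5617, 636): x_3 = 53·5617 + 78·6·636 = 595349; y_3 = 53·636 + 6·5617 = 67410.
  From (x_3, y_3) = (595349, 67410): x_4 = 53·595349 + 78·6·67410 = 63101377; y_4 = 53·67410 + 6·595349 = 7144824.
  From (x_4, y_4) = (63101377, 7144824): x_5 = 53·63101377 + 78·6·7144824 = 6688150613; y_5 = 53·7144824 + 6·63101377 = 757283934.
  From (x_5, y_5) = (6688150613, 757283934): x_6 = 53·6688150613 + 78·6·757283934 = 708880863601; y_6 = 53·757283934 + 6·6688150613 = 80264952180.
Step 3: Verify x_6² - 78·y_6² = 502512078779699566687201 - 502512078779699566687200 = 1 (should be 1). ✓

(x_1, y_1) = (53, 6); (x_6, y_6) = (708880863601, 80264952180).


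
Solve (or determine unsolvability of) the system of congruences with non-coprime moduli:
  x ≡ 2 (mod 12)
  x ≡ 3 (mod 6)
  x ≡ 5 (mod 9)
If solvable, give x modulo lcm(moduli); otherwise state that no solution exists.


Moduli 12, 6, 9 are not pairwise coprime, so CRT works modulo lcm(m_i) when all pairwise compatibility conditions hold.
Pairwise compatibility: gcd(m_i, m_j) must divide a_i - a_j for every pair.
Merge one congruence at a time:
  Start: x ≡ 2 (mod 12).
  Combine with x ≡ 3 (mod 6): gcd(12, 6) = 6, and 3 - 2 = 1 is NOT divisible by 6.
    ⇒ system is inconsistent (no integer solution).

No solution (the system is inconsistent).


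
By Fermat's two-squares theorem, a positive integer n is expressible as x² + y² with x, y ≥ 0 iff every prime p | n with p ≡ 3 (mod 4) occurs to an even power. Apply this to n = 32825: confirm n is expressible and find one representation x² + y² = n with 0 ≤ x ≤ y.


Step 1: Factor n = 32825 = 5^2 · 13 · 101.
Step 2: Check the mod-4 condition on each prime factor: 5 ≡ 1 (mod 4), exponent 2; 13 ≡ 1 (mod 4), exponent 1; 101 ≡ 1 (mod 4), exponent 1.
All primes ≡ 3 (mod 4) appear to even exponent (or don't appear), so by the two-squares theorem n IS expressible as a sum of two squares.
Step 3: Build a representation. Group n = k² · m with k = 5 and m = 13 · 101 = 1313 (a product of primes ≡ 1 (mod 4)); a representation of m scales to one of n via (k·x)² + (k·y)² = k²(x² + y²). Each prime p ≡ 1 (mod 4) is itself a sum of two squares; find a² by testing p − a² for a perfect square:
  13: 13 − 1² = 12, 13 − 2² = 9 = 3² ⇒ 13 = 2² + 3².
  101: 101 − 1² = 100 = 10² ⇒ 101 = 1² + 10².
  Combine using the Brahmagupta–Fibonacci identity (a² + b²)(c² + d²) = (ac − bd)² + (ad + bc)² = (ac + bd)² + (ad − bc)²:
  13 · 101 = 1313: from (2² + 3²)(1² + 10²), take (2·1 − 3·10, 2·10 + 3·1) = (2 − 30, 20 + 3) = (-28, 23); dropping signs (only squares matter) gives (28, 23); check 28² + 23² = 784 + 529 = 1313 ✓.
  Scale by k = 5: (5·28, 5·23) = (140, 115).
Step 4: Order so x ≤ y and verify: 115² + 140² = 13225 + 19600 = 32825 = n. ✓

n = 32825 = 115² + 140² (one valid representation with x ≤ y).


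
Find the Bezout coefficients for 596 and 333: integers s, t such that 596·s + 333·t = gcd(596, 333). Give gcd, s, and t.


Euclidean algorithm on (596, 333) — divide until remainder is 0:
  596 = 1 · 333 + 263
  333 = 1 · 263 + 70
  263 = 3 · 70 + 53
  70 = 1 · 53 + 17
  53 = 3 · 17 + 2
  17 = 8 · 2 + 1
  2 = 2 · 1 + 0
gcd(596, 333) = 1.
Track Bezout coefficients alongside the remainders: start with r₀ = 596 = a·1 + b·0 (s = 1, t = 0) and r₁ = 333 = a·0 + b·1 (s = 0, t = 1); each new remainder r_{k+1} = r_{k-1} − q_k·r_k inherits s_{k+1} = s_{k-1} − q_k·s_k, t_{k+1} = t_{k-1} − q_k·t_k, so r_k = a·s_k + b·t_k at every step:
  q = 1: r = 263, s = 1 − 1·0 = 1, t = 0 − 1·1 = -1  (check: 596·1 + 333·(-1) = 263)
  q = 1: r = 70, s = 0 − 1·1 = -1, t = 1 − 1·(-1) = 2  (check: 596·(-1) + 333·2 = 70)
  q = 3: r = 53, s = 1 − 3·(-1) = 4, t = -1 − 3·2 = -7  (check: 596·4 + 333·(-7) = 53)
  q = 1: r = 17, s = -1 − 1·4 = -5, t = 2 − 1·(-7) = 9  (check: 596·(-5) + 333·9 = 17)
  q = 3: r = 2, s = 4 − 3·(-5) = 19, t = -7 − 3·9 = -34  (check: 596·19 + 333·(-34) = 2)
  q = 8: r = 1, s = -5 − 8·19 = -157, t = 9 − 8·(-34) = 281  (check: 596·(-157) + 333·281 = 1)
The row with r = 1 (the gcd) gives the Bezout coefficients s = -157, t = 281.
Result: 596 · (-157) + 333 · (281) = 1.

gcd(596, 333) = 1; s = -157, t = 281 (check: 596·(-157) + 333·281 = 1).


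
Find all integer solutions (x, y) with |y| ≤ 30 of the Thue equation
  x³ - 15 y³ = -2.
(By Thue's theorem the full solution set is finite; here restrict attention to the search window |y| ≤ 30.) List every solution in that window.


The equation is x³ - 15y³ = -2. For fixed y, x³ = 15·y³ − 2, so a solution requires the RHS to be a perfect cube.
Strategy: iterate y from -30 to 30, compute RHS = 15·y³ − 2, and check whether it is a (positive or negative) perfect cube.
Check small values of y:
  y = 0: RHS = -2 is not a perfect cube.
  y = 1: RHS = 13 is not a perfect cube.
  y = -1: RHS = -17 is not a perfect cube.
  y = 2: RHS = 118 is not a perfect cube.
  y = -2: RHS = -122 is not a perfect cube.
  y = 3: RHS = 403 is not a perfect cube.
  y = -3: RHS = -407 is not a perfect cube.
Continuing the search up to |y| = 30 finds no solutions either.
No (x, y) in the scanned range satisfies the equation.

No integer solutions with |y| ≤ 30.


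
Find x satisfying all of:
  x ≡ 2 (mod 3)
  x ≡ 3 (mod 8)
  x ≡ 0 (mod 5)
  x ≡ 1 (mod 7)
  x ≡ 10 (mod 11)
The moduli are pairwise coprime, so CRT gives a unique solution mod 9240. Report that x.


Product of moduli M = 3 · 8 · 5 · 7 · 11 = 9240.
Merge one congruence at a time:
  Start: x ≡ 2 (mod 3).
  Combine with x ≡ 3 (mod 8); new modulus lcm = 24.
    Write x = 2 + 3·t and substitute into x ≡ 3 (mod 8): 3·t ≡ 3 − 2 = 1 (mod 8).
    The inverse of 3 mod 8 is 3 (since 3·3 = 9 = 1·8 + 1), so t ≡ 3·1 = 3 ≡ 3 (mod 8).
    Then x = 2 + 3·3 = 11, valid modulo lcm(3, 8) = 24: x ≡ 11 (mod 24).
  Combine with x ≡ 0 (mod 5); new modulus lcm = 120.
    Write x = 11 + 24·t and substitute into x ≡ 0 (mod 5): 24·t ≡ 0 − 11 = -11 (mod 5).
    Reduce coefficients mod 5: 4·t ≡ 4 (mod 5).
    The inverse of 4 mod 5 is 4 (since 4·4 = 16 = 3·5 + 1), so t ≡ 4·4 = 16 ≡ 1 (mod 5).
    Then x = 11 + 24·1 = 35, valid modulo lcm(24, 5) = 120: x ≡ 35 (mod 120).
  Combine with x ≡ 1 (mod 7); new modulus lcm = 840.
    Write x = 35 + 120·t and substitute into x ≡ 1 (mod 7): 120·t ≡ 1 − 35 = -34 (mod 7).
    Reduce coefficients mod 7: 1·t ≡ 1 (mod 7).
    So t ≡ 1 (mod 7).
    Then x = 35 + 120·1 = 155, valid modulo lcm(120, 7) = 840: x ≡ 155 (mod 840).
  Combine with x ≡ 10 (mod 11); new modulus lcm = 9240.
    Write x = 155 + 840·t and substitute into x ≡ 10 (mod 11): 840·t ≡ 10 − 155 = -145 (mod 11).
    Reduce coefficients mod 11: 4·t ≡ 9 (mod 11).
    The inverse of 4 mod 11 is 3 (since 4·3 = 12 = 1·11 + 1), so t ≡ 3·9 = 27 ≡ 5 (mod 11).
    Then x = 155 + 840·5 = 4355, valid modulo lcm(840, 11) = 9240: x ≡ 4355 (mod 9240).
Verify against each original: 4355 mod 3 = 2, 4355 mod 8 = 3, 4355 mod 5 = 0, 4355 mod 7 = 1, 4355 mod 11 = 10.

x ≡ 4355 (mod 9240).


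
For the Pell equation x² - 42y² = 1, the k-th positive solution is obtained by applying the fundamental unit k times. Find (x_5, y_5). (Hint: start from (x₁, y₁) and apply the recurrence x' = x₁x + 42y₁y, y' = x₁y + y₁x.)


Step 1: Find the fundamental solution (x₁, y₁) of x² - 42y² = 1.
  Expand √42 as a continued fraction. a₀ = ⌊√42⌋ = 6; iterate m_{k+1} = d_k·a_k − m_k, d_{k+1} = (42 − m_{k+1}²)/d_k, a_{k+1} = ⌊(a₀ + m_{k+1})/d_{k+1}⌋ (starting m₀ = 0, d₀ = 1), with convergents p_k = a_k·p_{k-1} + p_{k-2}, q_k = a_k·q_{k-1} + q_{k-2} (p₋₁ = 1, q₋₁ = 0):
  k = 0: a₀ = 6; p₀/q₀ = 6/1; p₀² − 42·q₀² = 36 − 42 = -6.
  k = 1: m = 6, d = 6, a = ⌊(6 + 6)/6⌋ = 2; p/q = (2·6 + 1)/(2·1 + 0) = 13/2; p² − 42·q² = 169 − 168 = 1.
  The first convergent with p² − 42·q² = 1 gives the fundamental solution (x₁, y₁) = (13, 2).
Step 2: Apply the recurrence (x_{n+1}, y_{n+1}) = (x₁x_n + 42y₁y_n, x₁y_n + y₁x_n) repeatedly.
  From (x_1, y_1) = (13, 2): x_2 = 13·13 + 42·2·2 = 337; y_2 = 13·2 + 2·13 = 52.
  From (x_2, y_2) = (337, 52): x_3 = 13·337 + 42·2·52 = 8749; y_3 = 13·52 + 2·337 = 1350.
  From (x_3, y_3) = (8749, 1350): x_4 = 13·8749 + 42·2·1350 = 227137; y_4 = 13·1350 + 2·8749 = 35048.
  From (x_4, y_4) = (227137, 35048): x_5 = 13·227137 + 42·2·35048 = 5896813; y_5 = 13·35048 + 2·227137 = 909898.
Step 3: Verify x_5² - 42·y_5² = 34772403556969 - 34772403556968 = 1 (should be 1). ✓

(x_1, y_1) = (13, 2); (x_5, y_5) = (5896813, 909898).


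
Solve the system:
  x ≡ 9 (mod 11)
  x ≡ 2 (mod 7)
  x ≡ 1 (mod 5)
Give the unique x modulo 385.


Moduli 11, 7, 5 are pairwise coprime; by CRT there is a unique solution modulo M = 11 · 7 · 5 = 385.
Solve pairwise, accumulating the modulus:
  Start with x ≡ 9 (mod 11).
  Combine with x ≡ 2 (mod 7): since gcd(11, 7) = 1, we get a unique residue mod 77.
    Write x = 9 + 11·t and substitute into x ≡ 2 (mod 7): 11·t ≡ 2 − 9 = -7 (mod 7).
    Reduce coefficients mod 7: 4·t ≡ 0 (mod 7).
    The inverse of 4 mod 7 is 2 (since 4·2 = 8 = 1·7 + 1), so t ≡ 2·0 = 0 ≡ 0 (mod 7).
    Then x = 9 + 11·0 = 9, valid modulo lcm(11, 7) = 77: x ≡ 9 (mod 77).
  Combine with x ≡ 1 (mod 5): since gcd(77, 5) = 1, we get a unique residue mod 385.
    Write x = 9 + 77·t and substitute into x ≡ 1 (mod 5): 77·t ≡ 1 − 9 = -8 (mod 5).
    Reduce coefficients mod 5: 2·t ≡ 2 (mod 5).
    The inverse of 2 mod 5 is 3 (since 2·3 = 6 = 1·5 + 1), so t ≡ 3·2 = 6 ≡ 1 (mod 5).
    Then x = 9 + 77·1 = 86, valid modulo lcm(77, 5) = 385: x ≡ 86 (mod 385).
Verify: 86 mod 11 = 9 ✓, 86 mod 7 = 2 ✓, 86 mod 5 = 1 ✓.

x ≡ 86 (mod 385).


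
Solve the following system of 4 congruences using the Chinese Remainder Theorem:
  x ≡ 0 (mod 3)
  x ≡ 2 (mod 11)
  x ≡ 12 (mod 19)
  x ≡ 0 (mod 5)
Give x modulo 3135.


Product of moduli M = 3 · 11 · 19 · 5 = 3135.
Merge one congruence at a time:
  Start: x ≡ 0 (mod 3).
  Combine with x ≡ 2 (mod 11); new modulus lcm = 33.
    Write x = 0 + 3·t and substitute into x ≡ 2 (mod 11): 3·t ≡ 2 − 0 = 2 (mod 11).
    The inverse of 3 mod 11 is 4 (since 3·4 = 12 = 1·11 + 1), so t ≡ 4·2 = 8 ≡ 8 (mod 11).
    Then x = 0 + 3·8 = 24, valid modulo lcm(3, 11) = 33: x ≡ 24 (mod 33).
  Combine with x ≡ 12 (mod 19); new modulus lcm = 627.
    Write x = 24 + 33·t and substitute into x ≡ 12 (mod 19): 33·t ≡ 12 − 24 = -12 (mod 19).
    Reduce coefficients mod 19: 14·t ≡ 7 (mod 19).
    The inverse of 14 mod 19 is 15 (since 14·15 = 210 = 11·19 + 1), so t ≡ 15·7 = 105 ≡ 10 (mod 19).
    Then x = 24 + 33·10 = 354, valid modulo lcm(33, 19) = 627: x ≡ 354 (mod 627).
  Combine with x ≡ 0 (mod 5); new modulus lcm = 3135.
    Write x = 354 + 627·t and substitute into x ≡ 0 (mod 5): 627·t ≡ 0 − 354 = -354 (mod 5).
    Reduce coefficients mod 5: 2·t ≡ 1 (mod 5).
    The inverse of 2 mod 5 is 3 (since 2·3 = 6 = 1·5 + 1), so t ≡ 3·1 = 3 ≡ 3 (mod 5).
    Then x = 354 + 627·3 = 2235, valid modulo lcm(627, 5) = 3135: x ≡ 2235 (mod 3135).
Verify against each original: 2235 mod 3 = 0, 2235 mod 11 = 2, 2235 mod 19 = 12, 2235 mod 5 = 0.

x ≡ 2235 (mod 3135).


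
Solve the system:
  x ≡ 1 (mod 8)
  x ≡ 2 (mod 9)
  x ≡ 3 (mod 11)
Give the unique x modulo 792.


Moduli 8, 9, 11 are pairwise coprime; by CRT there is a unique solution modulo M = 8 · 9 · 11 = 792.
Solve pairwise, accumulating the modulus:
  Start with x ≡ 1 (mod 8).
  Combine with x ≡ 2 (mod 9): since gcd(8, 9) = 1, we get a unique residue mod 72.
    Write x = 1 + 8·t and substitute into x ≡ 2 (mod 9): 8·t ≡ 2 − 1 = 1 (mod 9).
    The inverse of 8 mod 9 is 8 (since 8·8 = 64 = 7·9 + 1), so t ≡ 8·1 = 8 ≡ 8 (mod 9).
    Then x = 1 + 8·8 = 65, valid modulo lcm(8, 9) = 72: x ≡ 65 (mod 72).
  Combine with x ≡ 3 (mod 11): since gcd(72, 11) = 1, we get a unique residue mod 792.
    Write x = 65 + 72·t and substitute into x ≡ 3 (mod 11): 72·t ≡ 3 − 65 = -62 (mod 11).
    Reduce coefficients mod 11: 6·t ≡ 4 (mod 11).
    The inverse of 6 mod 11 is 2 (since 6·2 = 12 = 1·11 + 1), so t ≡ 2·4 = 8 ≡ 8 (mod 11).
    Then x = 65 + 72·8 = 641, valid modulo lcm(72, 11) = 792: x ≡ 641 (mod 792).
Verify: 641 mod 8 = 1 ✓, 641 mod 9 = 2 ✓, 641 mod 11 = 3 ✓.

x ≡ 641 (mod 792).


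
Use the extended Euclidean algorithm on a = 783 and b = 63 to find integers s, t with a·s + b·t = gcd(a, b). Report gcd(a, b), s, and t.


Euclidean algorithm on (783, 63) — divide until remainder is 0:
  783 = 12 · 63 + 27
  63 = 2 · 27 + 9
  27 = 3 · 9 + 0
gcd(783, 63) = 9.
Track Bezout coefficients alongside the remainders: start with r₀ = 783 = a·1 + b·0 (s = 1, t = 0) and r₁ = 63 = a·0 + b·1 (s = 0, t = 1); each new remainder r_{k+1} = r_{k-1} − q_k·r_k inherits s_{k+1} = s_{k-1} − q_k·s_k, t_{k+1} = t_{k-1} − q_k·t_k, so r_k = a·s_k + b·t_k at every step:
  q = 12: r = 27, s = 1 − 12·0 = 1, t = 0 − 12·1 = -12  (check: 783·1 + 63·(-12) = 27)
  q = 2: r = 9, s = 0 − 2·1 = -2, t = 1 − 2·(-12) = 25  (check: 783·(-2) + 63·25 = 9)
The row with r = 9 (the gcd) gives the Bezout coefficients s = -2, t = 25.
Result: 783 · (-2) + 63 · (25) = 9.

gcd(783, 63) = 9; s = -2, t = 25 (check: 783·(-2) + 63·25 = 9).


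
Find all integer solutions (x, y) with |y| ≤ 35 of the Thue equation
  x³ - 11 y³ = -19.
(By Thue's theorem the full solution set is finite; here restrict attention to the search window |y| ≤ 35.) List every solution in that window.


The equation is x³ - 11y³ = -19. For fixed y, x³ = 11·y³ − 19, so a solution requires the RHS to be a perfect cube.
Strategy: iterate y from -35 to 35, compute RHS = 11·y³ − 19, and check whether it is a (positive or negative) perfect cube.
Check small values of y:
  y = 0: RHS = -19 is not a perfect cube.
  y = 1: RHS = -8 = (-2)³ ⇒ x = -2 works.
  y = -1: RHS = -30 is not a perfect cube.
  y = 2: RHS = 69 is not a perfect cube.
  y = -2: RHS = -107 is not a perfect cube.
  y = 3: RHS = 278 is not a perfect cube.
  y = -3: RHS = -316 is not a perfect cube.
Continuing, at y = 9: RHS = 8000 = (20)³ ⇒ x = 20 works.
Searching the remaining y in |y| ≤ 35 finds no further solutions.
Collected solutions: (-2, 1), (20, 9).

Solutions (with |y| ≤ 35): (-2, 1), (20, 9).


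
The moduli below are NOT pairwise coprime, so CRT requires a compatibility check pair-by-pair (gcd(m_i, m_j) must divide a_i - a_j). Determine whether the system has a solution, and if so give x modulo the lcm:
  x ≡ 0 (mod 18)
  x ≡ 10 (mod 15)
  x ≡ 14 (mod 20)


Moduli 18, 15, 20 are not pairwise coprime, so CRT works modulo lcm(m_i) when all pairwise compatibility conditions hold.
Pairwise compatibility: gcd(m_i, m_j) must divide a_i - a_j for every pair.
Merge one congruence at a time:
  Start: x ≡ 0 (mod 18).
  Combine with x ≡ 10 (mod 15): gcd(18, 15) = 3, and 10 - 0 = 10 is NOT divisible by 3.
    ⇒ system is inconsistent (no integer solution).

No solution (the system is inconsistent).


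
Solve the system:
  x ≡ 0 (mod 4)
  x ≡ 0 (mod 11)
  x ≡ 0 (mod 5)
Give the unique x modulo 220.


Moduli 4, 11, 5 are pairwise coprime; by CRT there is a unique solution modulo M = 4 · 11 · 5 = 220.
Solve pairwise, accumulating the modulus:
  Start with x ≡ 0 (mod 4).
  Combine with x ≡ 0 (mod 11): since gcd(4, 11) = 1, we get a unique residue mod 44.
    Write x = 0 + 4·t and substitute into x ≡ 0 (mod 11): 4·t ≡ 0 − 0 = 0 (mod 11).
    The inverse of 4 mod 11 is 3 (since 4·3 = 12 = 1·11 + 1), so t ≡ 3·0 = 0 ≡ 0 (mod 11).
    Then x = 0 + 4·0 = 0, valid modulo lcm(4, 11) = 44: x ≡ 0 (mod 44).
  Combine with x ≡ 0 (mod 5): since gcd(44, 5) = 1, we get a unique residue mod 220.
    Write x = 0 + 44·t and substitute into x ≡ 0 (mod 5): 44·t ≡ 0 − 0 = 0 (mod 5).
    Reduce coefficients mod 5: 4·t ≡ 0 (mod 5).
    The inverse of 4 mod 5 is 4 (since 4·4 = 16 = 3·5 + 1), so t ≡ 4·0 = 0 ≡ 0 (mod 5).
    Then x = 0 + 44·0 = 0, valid modulo lcm(44, 5) = 220: x ≡ 0 (mod 220).
Verify: 0 mod 4 = 0 ✓, 0 mod 11 = 0 ✓, 0 mod 5 = 0 ✓.

x ≡ 0 (mod 220).
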